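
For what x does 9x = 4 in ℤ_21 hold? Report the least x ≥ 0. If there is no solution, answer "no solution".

no solution

gcd(9, 21):
21 = 2·9 + 3
9 = 3·3 + 0
gcd = 3, but 3 ∤ 4, so the congruence has no solution.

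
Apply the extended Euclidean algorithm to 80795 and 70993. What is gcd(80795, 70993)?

Euclidean algorithm:
80795 = 1×70993 + 9802
70993 = 7×9802 + 2379
9802 = 4×2379 + 286
2379 = 8×286 + 91
286 = 3×91 + 13
91 = 7×13 + 0
gcd(80795, 70993) = 13.
Back-substituting:
13 = 286 − 3·91
13 = −3·2379 + 25·286
13 = 25·9802 − 103·2379
13 = −103·70993 + 746·9802
13 = 746·80795 − 849·70993
So 13 = (746)·80795 + (-849)·70993.

13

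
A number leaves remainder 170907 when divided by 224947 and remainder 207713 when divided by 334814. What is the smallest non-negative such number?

29622541549

Write x = 170907 + 224947·k. Then 224947·k ≡ 207713 − 170907 ≡ 36806 (mod 334814).
Need 224947⁻¹ mod 334814. Extended Euclid on (334814, 224947):
334814 = 1·224947 + 109867
224947 = 2·109867 + 5213
109867 = 21·5213 + 394
5213 = 13·394 + 91
394 = 4·91 + 30
91 = 3·30 + 1
30 = 30·1 + 0
Back-substitute:
1 = 91 − 3·30
1 = −3·394 + 13·91
1 = 13·5213 − 172·394
1 = −172·109867 + 3625·5213
1 = 3625·224947 − 7422·109867
1 = −7422·334814 + 11047·224947
224947⁻¹ ≡ 11047 (mod 334814), so k ≡ 11047·36806 ≡ 131686 (mod 334814).
x = 170907 + 224947·131686 = 29622541549.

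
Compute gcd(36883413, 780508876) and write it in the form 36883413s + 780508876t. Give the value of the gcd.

7

Repeated division:
780508876 = 21*36883413 + 5957203
36883413 = 6*5957203 + 1140195
5957203 = 5*1140195 + 256228
1140195 = 4*256228 + 115283
256228 = 2*115283 + 25662
115283 = 4*25662 + 12635
25662 = 2*12635 + 392
12635 = 32*392 + 91
392 = 4*91 + 28
91 = 3*28 + 7
28 = 4*7 + 0
gcd(36883413, 780508876) = 7.
Working backward:
7 = 91 − 3·28
7 = −3·392 + 13·91
7 = 13·12635 − 419·392
7 = −419·25662 + 851·12635
7 = 851·115283 − 3823·25662
7 = −3823·256228 + 8497·115283
7 = 8497·1140195 − 37811·256228
7 = −37811·5957203 + 197552·1140195
7 = 197552·36883413 − 1223123·5957203
7 = −1223123·780508876 + 25883135·36883413
So 7 = (-1223123)·780508876 + (25883135)·36883413.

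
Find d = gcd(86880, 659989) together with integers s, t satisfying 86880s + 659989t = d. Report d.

Apply Euclid's algorithm to 659989 and 86880:
659989 = 7*86880 + 51829
86880 = 1*51829 + 35051
51829 = 1*35051 + 16778
35051 = 2*16778 + 1495
16778 = 11*1495 + 333
1495 = 4*333 + 163
333 = 2*163 + 7
163 = 23*7 + 2
7 = 3*2 + 1
2 = 2*1 + 0
gcd(86880, 659989) = 1.
Back-substituting:
1 = 7 − 3·2
1 = −3·163 + 70·7
1 = 70·333 − 143·163
1 = −143·1495 + 642·333
1 = 642·16778 − 7205·1495
1 = −7205·35051 + 15052·16778
1 = 15052·51829 − 22257·35051
1 = −22257·86880 + 37309·51829
1 = 37309·659989 − 283420·86880
So 1 = (37309)·659989 + (-283420)·86880.

1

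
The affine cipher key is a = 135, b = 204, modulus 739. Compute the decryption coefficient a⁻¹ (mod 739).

Run Euclid on (739, 135):
739 = 5×135 + 64
135 = 2×64 + 7
64 = 9×7 + 1
7 = 7×1 + 0
Since gcd(135, 739) = 1, back-substitute to write 1 as a combination:
1 = 64 − 9·7
1 = −9·135 + 19·64
1 = 19·739 − 104·135
So 135·(-104) ≡ 1 (mod 739), and -104 ≡ 635 (mod 739).

635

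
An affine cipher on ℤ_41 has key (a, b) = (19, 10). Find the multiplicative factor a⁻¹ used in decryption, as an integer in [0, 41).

gcd(41, 19) by repeated division:
41 = 2×19 + 3
19 = 6×3 + 1
3 = 3×1 + 0
gcd = 1, so the inverse exists. Back-substitute:
1 = 19 − 6·3
1 = −6·41 + 13·19
So 19·13 ≡ 1 (mod 41).

13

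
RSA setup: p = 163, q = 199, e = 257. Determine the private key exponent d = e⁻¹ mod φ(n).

φ(n) = (p−1)(q−1) = 162·198 = 32076.
Need d with 257·d ≡ 1 (mod 32076). Apply the extended Euclidean algorithm:
32076 = 124*257 + 208
257 = 1*208 + 49
208 = 4*49 + 12
49 = 4*12 + 1
12 = 12*1 + 0
Back-substitute:
1 = 49 − 4·12
1 = −4·208 + 17·49
1 = 17·257 − 21·208
1 = −21·32076 + 2621·257
So 257·2621 ≡ 1 (mod 32076), hence d = 2621.

2621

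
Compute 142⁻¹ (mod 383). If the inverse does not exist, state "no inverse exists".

gcd(383, 142) by repeated division:
383 = 2·142 + 99
142 = 1·99 + 43
99 = 2·43 + 13
43 = 3·13 + 4
13 = 3·4 + 1
4 = 4·1 + 0
Since gcd(142, 383) = 1, back-substitute to write 1 as a combination:
1 = 13 − 3·4
1 = −3·43 + 10·13
1 = 10·99 − 23·43
1 = −23·142 + 33·99
1 = 33·383 − 89·142
Hence 142⁻¹ ≡ -89 ≡ 294 (mod 383).

294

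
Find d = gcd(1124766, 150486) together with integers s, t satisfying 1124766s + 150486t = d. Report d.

6

Repeated division:
1124766 = 7*150486 + 71364
150486 = 2*71364 + 7758
71364 = 9*7758 + 1542
7758 = 5*1542 + 48
1542 = 32*48 + 6
48 = 8*6 + 0
gcd(1124766, 150486) = 6.
Working backward:
6 = 1542 − 32·48
6 = −32·7758 + 161·1542
6 = 161·71364 − 1481·7758
6 = −1481·150486 + 3123·71364
6 = 3123·1124766 − 23342·150486
So 6 = (3123)·1124766 + (-23342)·150486.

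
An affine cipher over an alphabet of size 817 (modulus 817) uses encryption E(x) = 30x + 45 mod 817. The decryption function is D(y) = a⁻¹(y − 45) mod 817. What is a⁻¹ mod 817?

463

Extended Euclidean algorithm:
817 = 27×30 + 7
30 = 4×7 + 2
7 = 3×2 + 1
2 = 2×1 + 0
Since gcd(30, 817) = 1, back-substitute to write 1 as a combination:
1 = 7 − 3·2
1 = −3·30 + 13·7
1 = 13·817 − 354·30
Hence 30⁻¹ ≡ -354 ≡ 463 (mod 817).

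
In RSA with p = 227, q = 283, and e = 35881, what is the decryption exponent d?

φ(n) = (p−1)(q−1) = 226·282 = 63732.
Need d with 35881·d ≡ 1 (mod 63732). Apply the extended Euclidean algorithm:
63732 = 1·35881 + 27851
35881 = 1·27851 + 8030
27851 = 3·8030 + 3761
8030 = 2·3761 + 508
3761 = 7·508 + 205
508 = 2·205 + 98
205 = 2·98 + 9
98 = 10·9 + 8
9 = 1·8 + 1
8 = 8·1 + 0
Back-substitute:
1 = 9 − 8
1 = −98 + 11·9
1 = 11·205 − 23·98
1 = −23·508 + 57·205
1 = 57·3761 − 422·508
1 = −422·8030 + 901·3761
1 = 901·27851 − 3125·8030
1 = −3125·35881 + 4026·27851
1 = 4026·63732 − 7151·35881
So 35881·(-7151) ≡ 1 (mod 63732), hence d ≡ -7151 ≡ 56581 (mod 63732).

56581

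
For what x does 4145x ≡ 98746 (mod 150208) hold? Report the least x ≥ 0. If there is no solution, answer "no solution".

109210

First find gcd(4145, 150208):
150208 = 36×4145 + 988
4145 = 4×988 + 193
988 = 5×193 + 23
193 = 8×23 + 9
23 = 2×9 + 5
9 = 1×5 + 4
5 = 1×4 + 1
4 = 4×1 + 0
gcd = 1, so a unique solution mod 150208 exists.
Back-substitute for the Bézout coefficients:
1 = 5 − 4
1 = −9 + 2·5
1 = 2·23 − 5·9
1 = −5·193 + 42·23
1 = 42·988 − 215·193
1 = −215·4145 + 902·988
1 = 902·150208 − 32687·4145
So 4145·(-32687) ≡ 1 (mod 150208), giving 4145⁻¹ ≡ 117521.
x ≡ 4145⁻¹·98746 ≡ 117521·98746 ≡ 109210 (mod 150208).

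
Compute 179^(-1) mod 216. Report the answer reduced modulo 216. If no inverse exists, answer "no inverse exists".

35

Apply the Euclidean algorithm to 216 and 179:
216 = 1×179 + 37
179 = 4×37 + 31
37 = 1×31 + 6
31 = 5×6 + 1
6 = 6×1 + 0
Since gcd(179, 216) = 1, back-substitute to write 1 as a combination:
1 = 31 − 5·6
1 = −5·37 + 6·31
1 = 6·179 − 29·37
1 = −29·216 + 35·179
So 179·35 ≡ 1 (mod 216).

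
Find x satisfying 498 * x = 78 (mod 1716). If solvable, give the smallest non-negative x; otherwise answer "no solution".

First find gcd(498, 1716):
1716 = 3·498 + 222
498 = 2·222 + 54
222 = 4·54 + 6
54 = 9·6 + 0
gcd = 6 and 6 | 78, so solutions exist. Divide through by 6: 83x ≡ 13 (mod 286).
Now find 83⁻¹ mod 286:
286 = 3×83 + 37
83 = 2×37 + 9
37 = 4×9 + 1
9 = 9×1 + 0
Back-substitute:
1 = 37 − 4·9
1 = −4·83 + 9·37
1 = 9·286 − 31·83
So 83·(-31) ≡ 1 (mod 286), i.e. 83⁻¹ ≡ 255.
Then x ≡ 255·13 ≡ 169 (mod 286); the smallest non-negative solution is x = 169.

169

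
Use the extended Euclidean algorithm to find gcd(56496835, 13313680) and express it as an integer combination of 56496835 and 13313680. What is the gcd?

5

Euclidean algorithm:
56496835 = 4*13313680 + 3242115
13313680 = 4*3242115 + 345220
3242115 = 9*345220 + 135135
345220 = 2*135135 + 74950
135135 = 1*74950 + 60185
74950 = 1*60185 + 14765
60185 = 4*14765 + 1125
14765 = 13*1125 + 140
1125 = 8*140 + 5
140 = 28*5 + 0
gcd(56496835, 13313680) = 5.
Express as a combination:
5 = 1125 − 8·140
5 = −8·14765 + 105·1125
5 = 105·60185 − 428·14765
5 = −428·74950 + 533·60185
5 = 533·135135 − 961·74950
5 = −961·345220 + 2455·135135
5 = 2455·3242115 − 23056·345220
5 = −23056·13313680 + 94679·3242115
5 = 94679·56496835 − 401772·13313680
So 5 = (94679)·56496835 + (-401772)·13313680.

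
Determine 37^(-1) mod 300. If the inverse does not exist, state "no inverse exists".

73

Run Euclid on (300, 37):
300 = 8·37 + 4
37 = 9·4 + 1
4 = 4·1 + 0
The gcd is 1. Working backward:
1 = 37 − 9·4
1 = −9·300 + 73·37
So 37·73 ≡ 1 (mod 300).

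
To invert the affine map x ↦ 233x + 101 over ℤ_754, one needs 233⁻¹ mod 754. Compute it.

Run Euclid on (754, 233):
754 = 3*233 + 55
233 = 4*55 + 13
55 = 4*13 + 3
13 = 4*3 + 1
3 = 3*1 + 0
gcd = 1, so the inverse exists. Back-substitute:
1 = 13 − 4·3
1 = −4·55 + 17·13
1 = 17·233 − 72·55
1 = −72·754 + 233·233
So 233·233 ≡ 1 (mod 754).

233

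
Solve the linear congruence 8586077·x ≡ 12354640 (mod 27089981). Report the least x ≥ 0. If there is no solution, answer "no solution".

First find gcd(8586077, 27089981):
27089981 = 3*8586077 + 1331750
8586077 = 6*1331750 + 595577
1331750 = 2*595577 + 140596
595577 = 4*140596 + 33193
140596 = 4*33193 + 7824
33193 = 4*7824 + 1897
7824 = 4*1897 + 236
1897 = 8*236 + 9
236 = 26*9 + 2
9 = 4*2 + 1
2 = 2*1 + 0
gcd = 1, so a unique solution mod 27089981 exists.
Back-substitute for the Bézout coefficients:
1 = 9 − 4·2
1 = −4·236 + 105·9
1 = 105·1897 − 844·236
1 = −844·7824 + 3481·1897
1 = 3481·33193 − 14768·7824
1 = −14768·140596 + 62553·33193
1 = 62553·595577 − 264980·140596
1 = −264980·1331750 + 592513·595577
1 = 592513·8586077 − 3820058·1331750
1 = −3820058·27089981 + 12052687·8586077
So 8586077·(12052687) ≡ 1 (mod 27089981), giving 8586077⁻¹ ≡ 12052687.
x ≡ 8586077⁻¹·12354640 ≡ 12052687·12354640 ≡ 26755740 (mod 27089981).

26755740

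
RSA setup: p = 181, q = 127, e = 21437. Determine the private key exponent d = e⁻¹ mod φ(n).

φ(n) = (p−1)(q−1) = 180·126 = 22680.
Need d with 21437·d ≡ 1 (mod 22680). Apply the extended Euclidean algorithm:
22680 = 1×21437 + 1243
21437 = 17×1243 + 306
1243 = 4×306 + 19
306 = 16×19 + 2
19 = 9×2 + 1
2 = 2×1 + 0
Back-substitute:
1 = 19 − 9·2
1 = −9·306 + 145·19
1 = 145·1243 − 589·306
1 = −589·21437 + 10158·1243
1 = 10158·22680 − 10747·21437
So 21437·(-10747) ≡ 1 (mod 22680), hence d ≡ -10747 ≡ 11933 (mod 22680).

11933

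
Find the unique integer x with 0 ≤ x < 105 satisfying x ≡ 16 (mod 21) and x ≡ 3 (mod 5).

Write x = 16 + 21·k. Then 21·k ≡ 3 − 16 ≡ 2 (mod 5).
Need 21⁻¹ mod 5. Extended Euclid on (5, 1):
5 = 5×1 + 0
21⁻¹ ≡ 1 (mod 5), so k ≡ 1·2 ≡ 2 (mod 5).
x = 16 + 21·2 = 58.

58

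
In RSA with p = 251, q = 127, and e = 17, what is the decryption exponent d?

φ(n) = (p−1)(q−1) = 250·126 = 31500.
Need d with 17·d ≡ 1 (mod 31500). Apply the extended Euclidean algorithm:
31500 = 1852*17 + 16
17 = 1*16 + 1
16 = 16*1 + 0
Back-substitute:
1 = 17 − 16
1 = −31500 + 1853·17
So 17·1853 ≡ 1 (mod 31500), hence d = 1853.

1853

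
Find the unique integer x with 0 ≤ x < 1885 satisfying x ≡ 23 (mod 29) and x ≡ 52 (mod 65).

Write x = 23 + 29·k. Then 29·k ≡ 52 − 23 ≡ 29 (mod 65).
Need 29⁻¹ mod 65. Extended Euclid on (65, 29):
65 = 2*29 + 7
29 = 4*7 + 1
7 = 7*1 + 0
Back-substitute:
1 = 29 − 4·7
1 = −4·65 + 9·29
29⁻¹ ≡ 9 (mod 65), so k ≡ 9·29 ≡ 1 (mod 65).
x = 23 + 29·1 = 52.

52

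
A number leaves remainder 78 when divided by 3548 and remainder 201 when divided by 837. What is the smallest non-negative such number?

Write x = 78 + 3548·k. Then 3548·k ≡ 201 − 78 ≡ 123 (mod 837).
Need 3548⁻¹ mod 837. Extended Euclid on (837, 200):
837 = 4×200 + 37
200 = 5×37 + 15
37 = 2×15 + 7
15 = 2×7 + 1
7 = 7×1 + 0
Back-substitute:
1 = 15 − 2·7
1 = −2·37 + 5·15
1 = 5·200 − 27·37
1 = −27·837 + 113·200
3548⁻¹ ≡ 113 (mod 837), so k ≡ 113·123 ≡ 507 (mod 837).
x = 78 + 3548·507 = 1798914.

1798914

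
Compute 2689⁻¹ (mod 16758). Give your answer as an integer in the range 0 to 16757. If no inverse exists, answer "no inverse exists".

Apply the Euclidean algorithm to 16758 and 2689:
16758 = 6·2689 + 624
2689 = 4·624 + 193
624 = 3·193 + 45
193 = 4·45 + 13
45 = 3·13 + 6
13 = 2·6 + 1
6 = 6·1 + 0
gcd = 1, so the inverse exists. Back-substitute:
1 = 13 − 2·6
1 = −2·45 + 7·13
1 = 7·193 − 30·45
1 = −30·624 + 97·193
1 = 97·2689 − 418·624
1 = −418·16758 + 2605·2689
So 2689·2605 ≡ 1 (mod 16758).

2605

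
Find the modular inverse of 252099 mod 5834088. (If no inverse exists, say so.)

Euclidean algorithm on 5834088, 252099:
5834088 = 23·252099 + 35811
252099 = 7·35811 + 1422
35811 = 25·1422 + 261
1422 = 5·261 + 117
261 = 2·117 + 27
117 = 4·27 + 9
27 = 3·9 + 0
Since gcd = 9 > 1, 252099 is not a unit mod 5834088.

no inverse exists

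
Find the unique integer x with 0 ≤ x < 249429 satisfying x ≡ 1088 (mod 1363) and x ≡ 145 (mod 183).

Write x = 1088 + 1363·k. Then 1363·k ≡ 145 − 1088 ≡ 155 (mod 183).
Need 1363⁻¹ mod 183. Extended Euclid on (183, 82):
183 = 2*82 + 19
82 = 4*19 + 6
19 = 3*6 + 1
6 = 6*1 + 0
Back-substitute:
1 = 19 − 3·6
1 = −3·82 + 13·19
1 = 13·183 − 29·82
1363⁻¹ ≡ 154 (mod 183), so k ≡ 154·155 ≡ 80 (mod 183).
x = 1088 + 1363·80 = 110128.

110128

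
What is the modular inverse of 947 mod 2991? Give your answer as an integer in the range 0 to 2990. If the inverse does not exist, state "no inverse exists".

Apply the Euclidean algorithm to 2991 and 947:
2991 = 3×947 + 150
947 = 6×150 + 47
150 = 3×47 + 9
47 = 5×9 + 2
9 = 4×2 + 1
2 = 2×1 + 0
The gcd is 1. Working backward:
1 = 9 − 4·2
1 = −4·47 + 21·9
1 = 21·150 − 67·47
1 = −67·947 + 423·150
1 = 423·2991 − 1336·947
Thus 947·(-1336) ≡ 1 (mod 2991); reducing, -1336 mod 2991 = 1655.

1655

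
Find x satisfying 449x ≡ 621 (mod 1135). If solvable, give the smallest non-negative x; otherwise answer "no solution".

First find gcd(449, 1135):
1135 = 2·449 + 237
449 = 1·237 + 212
237 = 1·212 + 25
212 = 8·25 + 12
25 = 2·12 + 1
12 = 12·1 + 0
gcd = 1, so a unique solution mod 1135 exists.
Back-substitute for the Bézout coefficients:
1 = 25 − 2·12
1 = −2·212 + 17·25
1 = 17·237 − 19·212
1 = −19·449 + 36·237
1 = 36·1135 − 91·449
So 449·(-91) ≡ 1 (mod 1135), giving 449⁻¹ ≡ 1044.
x ≡ 449⁻¹·621 ≡ 1044·621 ≡ 239 (mod 1135).

239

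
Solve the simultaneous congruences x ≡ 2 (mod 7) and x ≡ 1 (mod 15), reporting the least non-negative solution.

Write x = 2 + 7·k. Then 7·k ≡ 1 − 2 ≡ 14 (mod 15).
Need 7⁻¹ mod 15. Extended Euclid on (15, 7):
15 = 2*7 + 1
7 = 7*1 + 0
Back-substitute:
1 = 15 − 2·7
7⁻¹ ≡ 13 (mod 15), so k ≡ 13·14 ≡ 2 (mod 15).
x = 2 + 7·2 = 16.

16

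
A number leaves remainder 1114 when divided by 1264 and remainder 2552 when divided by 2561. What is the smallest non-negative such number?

2343306

Write x = 1114 + 1264·k. Then 1264·k ≡ 2552 − 1114 ≡ 1438 (mod 2561).
Need 1264⁻¹ mod 2561. Extended Euclid on (2561, 1264):
2561 = 2*1264 + 33
1264 = 38*33 + 10
33 = 3*10 + 3
10 = 3*3 + 1
3 = 3*1 + 0
Back-substitute:
1 = 10 − 3·3
1 = −3·33 + 10·10
1 = 10·1264 − 383·33
1 = −383·2561 + 776·1264
1264⁻¹ ≡ 776 (mod 2561), so k ≡ 776·1438 ≡ 1853 (mod 2561).
x = 1114 + 1264·1853 = 2343306.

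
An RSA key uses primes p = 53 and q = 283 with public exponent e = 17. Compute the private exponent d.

4313

φ(n) = (p−1)(q−1) = 52·282 = 14664.
Need d with 17·d ≡ 1 (mod 14664). Apply the extended Euclidean algorithm:
14664 = 862*17 + 10
17 = 1*10 + 7
10 = 1*7 + 3
7 = 2*3 + 1
3 = 3*1 + 0
Back-substitute:
1 = 7 − 2·3
1 = −2·10 + 3·7
1 = 3·17 − 5·10
1 = −5·14664 + 4313·17
So 17·4313 ≡ 1 (mod 14664), hence d = 4313.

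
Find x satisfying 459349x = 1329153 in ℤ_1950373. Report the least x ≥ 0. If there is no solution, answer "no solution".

First find gcd(459349, 1950373):
1950373 = 4×459349 + 112977
459349 = 4×112977 + 7441
112977 = 15×7441 + 1362
7441 = 5×1362 + 631
1362 = 2×631 + 100
631 = 6×100 + 31
100 = 3×31 + 7
31 = 4×7 + 3
7 = 2×3 + 1
3 = 3×1 + 0
gcd = 1, so a unique solution mod 1950373 exists.
Back-substitute for the Bézout coefficients:
1 = 7 − 2·3
1 = −2·31 + 9·7
1 = 9·100 − 29·31
1 = −29·631 + 183·100
1 = 183·1362 − 395·631
1 = −395·7441 + 2158·1362
1 = 2158·112977 − 32765·7441
1 = −32765·459349 + 133218·112977
1 = 133218·1950373 − 565637·459349
So 459349·(-565637) ≡ 1 (mod 1950373), giving 459349⁻¹ ≡ 1384736.
x ≡ 459349⁻¹·1329153 ≡ 1384736·1329153 ≡ 1916714 (mod 1950373).

1916714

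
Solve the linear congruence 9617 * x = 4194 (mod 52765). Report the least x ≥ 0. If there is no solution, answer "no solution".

First find gcd(9617, 52765):
52765 = 5*9617 + 4680
9617 = 2*4680 + 257
4680 = 18*257 + 54
257 = 4*54 + 41
54 = 1*41 + 13
41 = 3*13 + 2
13 = 6*2 + 1
2 = 2*1 + 0
gcd = 1, so a unique solution mod 52765 exists.
Back-substitute for the Bézout coefficients:
1 = 13 − 6·2
1 = −6·41 + 19·13
1 = 19·54 − 25·41
1 = −25·257 + 119·54
1 = 119·4680 − 2167·257
1 = −2167·9617 + 4453·4680
1 = 4453·52765 − 24432·9617
So 9617·(-24432) ≡ 1 (mod 52765), giving 9617⁻¹ ≡ 28333.
x ≡ 9617⁻¹·4194 ≡ 28333·4194 ≡ 1822 (mod 52765).

1822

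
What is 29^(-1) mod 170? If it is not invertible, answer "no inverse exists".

gcd(170, 29) by repeated division:
170 = 5*29 + 25
29 = 1*25 + 4
25 = 6*4 + 1
4 = 4*1 + 0
gcd = 1, so the inverse exists. Back-substitute:
1 = 25 − 6·4
1 = −6·29 + 7·25
1 = 7·170 − 41·29
So 29·(-41) ≡ 1 (mod 170), and -41 ≡ 129 (mod 170).

129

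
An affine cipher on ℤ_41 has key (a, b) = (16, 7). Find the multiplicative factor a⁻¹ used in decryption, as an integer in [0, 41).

gcd(41, 16) by repeated division:
41 = 2×16 + 9
16 = 1×9 + 7
9 = 1×7 + 2
7 = 3×2 + 1
2 = 2×1 + 0
The gcd is 1. Working backward:
1 = 7 − 3·2
1 = −3·9 + 4·7
1 = 4·16 − 7·9
1 = −7·41 + 18·16
So 16·18 ≡ 1 (mod 41).

18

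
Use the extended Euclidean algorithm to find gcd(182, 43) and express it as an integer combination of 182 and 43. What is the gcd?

1

Apply Euclid's algorithm to 182 and 43:
182 = 4*43 + 10
43 = 4*10 + 3
10 = 3*3 + 1
3 = 3*1 + 0
gcd(182, 43) = 1.
Working backward:
1 = 10 − 3·3
1 = −3·43 + 13·10
1 = 13·182 − 55·43
So 1 = (13)·182 + (-55)·43.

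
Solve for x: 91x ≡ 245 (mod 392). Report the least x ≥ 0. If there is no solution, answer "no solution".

7

First find gcd(91, 392):
392 = 4·91 + 28
91 = 3·28 + 7
28 = 4·7 + 0
gcd = 7 and 7 | 245, so solutions exist. Divide through by 7: 13x ≡ 35 (mod 56).
Now find 13⁻¹ mod 56:
56 = 4·13 + 4
13 = 3·4 + 1
4 = 4·1 + 0
Back-substitute:
1 = 13 − 3·4
1 = −3·56 + 13·13
So 13⁻¹ ≡ 13 (mod 56).
Then x ≡ 13·35 ≡ 7 (mod 56); the smallest non-negative solution is x = 7.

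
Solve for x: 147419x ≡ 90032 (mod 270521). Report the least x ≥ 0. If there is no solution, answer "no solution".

First find gcd(147419, 270521):
270521 = 1·147419 + 123102
147419 = 1·123102 + 24317
123102 = 5·24317 + 1517
24317 = 16·1517 + 45
1517 = 33·45 + 32
45 = 1·32 + 13
32 = 2·13 + 6
13 = 2·6 + 1
6 = 6·1 + 0
gcd = 1, so a unique solution mod 270521 exists.
Back-substitute for the Bézout coefficients:
1 = 13 − 2·6
1 = −2·32 + 5·13
1 = 5·45 − 7·32
1 = −7·1517 + 236·45
1 = 236·24317 − 3783·1517
1 = −3783·123102 + 19151·24317
1 = 19151·147419 − 22934·123102
1 = −22934·270521 + 42085·147419
So 147419·(42085) ≡ 1 (mod 270521), giving 147419⁻¹ ≡ 42085.
x ≡ 147419⁻¹·90032 ≡ 42085·90032 ≡ 79594 (mod 270521).

79594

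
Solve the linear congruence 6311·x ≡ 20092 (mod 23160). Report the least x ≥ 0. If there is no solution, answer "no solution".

572

First find gcd(6311, 23160):
23160 = 3·6311 + 4227
6311 = 1·4227 + 2084
4227 = 2·2084 + 59
2084 = 35·59 + 19
59 = 3·19 + 2
19 = 9·2 + 1
2 = 2·1 + 0
gcd = 1, so a unique solution mod 23160 exists.
Back-substitute for the Bézout coefficients:
1 = 19 − 9·2
1 = −9·59 + 28·19
1 = 28·2084 − 989·59
1 = −989·4227 + 2006·2084
1 = 2006·6311 − 2995·4227
1 = −2995·23160 + 10991·6311
So 6311·(10991) ≡ 1 (mod 23160), giving 6311⁻¹ ≡ 10991.
x ≡ 6311⁻¹·20092 ≡ 10991·20092 ≡ 572 (mod 23160).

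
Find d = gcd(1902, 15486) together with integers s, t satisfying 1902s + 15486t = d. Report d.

Repeated division:
15486 = 8×1902 + 270
1902 = 7×270 + 12
270 = 22×12 + 6
12 = 2×6 + 0
gcd(1902, 15486) = 6.
Express as a combination:
6 = 270 − 22·12
6 = −22·1902 + 155·270
6 = 155·15486 − 1262·1902
So 6 = (155)·15486 + (-1262)·1902.

6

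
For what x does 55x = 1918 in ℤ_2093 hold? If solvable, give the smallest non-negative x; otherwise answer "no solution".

First find gcd(55, 2093):
2093 = 38*55 + 3
55 = 18*3 + 1
3 = 3*1 + 0
gcd = 1, so a unique solution mod 2093 exists.
Back-substitute for the Bézout coefficients:
1 = 55 − 18·3
1 = −18·2093 + 685·55
So 55·(685) ≡ 1 (mod 2093), giving 55⁻¹ ≡ 685.
x ≡ 55⁻¹·1918 ≡ 685·1918 ≡ 1519 (mod 2093).

1519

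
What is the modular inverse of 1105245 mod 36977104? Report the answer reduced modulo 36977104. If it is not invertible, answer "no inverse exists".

32780581

gcd(36977104, 1105245) by repeated division:
36977104 = 33·1105245 + 504019
1105245 = 2·504019 + 97207
504019 = 5·97207 + 17984
97207 = 5·17984 + 7287
17984 = 2·7287 + 3410
7287 = 2·3410 + 467
3410 = 7·467 + 141
467 = 3·141 + 44
141 = 3·44 + 9
44 = 4·9 + 8
9 = 1·8 + 1
8 = 8·1 + 0
Since gcd(1105245, 36977104) = 1, back-substitute to write 1 as a combination:
1 = 9 − 8
1 = −44 + 5·9
1 = 5·141 − 16·44
1 = −16·467 + 53·141
1 = 53·3410 − 387·467
1 = −387·7287 + 827·3410
1 = 827·17984 − 2041·7287
1 = −2041·97207 + 11032·17984
1 = 11032·504019 − 57201·97207
1 = −57201·1105245 + 125434·504019
1 = 125434·36977104 − 4196523·1105245
Hence 1105245⁻¹ ≡ -4196523 ≡ 32780581 (mod 36977104).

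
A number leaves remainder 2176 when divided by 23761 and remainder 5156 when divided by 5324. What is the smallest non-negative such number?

Write x = 2176 + 23761·k. Then 23761·k ≡ 5156 − 2176 ≡ 2980 (mod 5324).
Need 23761⁻¹ mod 5324. Extended Euclid on (5324, 2465):
5324 = 2*2465 + 394
2465 = 6*394 + 101
394 = 3*101 + 91
101 = 1*91 + 10
91 = 9*10 + 1
10 = 10*1 + 0
Back-substitute:
1 = 91 − 9·10
1 = −9·101 + 10·91
1 = 10·394 − 39·101
1 = −39·2465 + 244·394
1 = 244·5324 − 527·2465
23761⁻¹ ≡ 4797 (mod 5324), so k ≡ 4797·2980 ≡ 120 (mod 5324).
x = 2176 + 23761·120 = 2853496.

2853496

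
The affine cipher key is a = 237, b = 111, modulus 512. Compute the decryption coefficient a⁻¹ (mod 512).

Apply the Euclidean algorithm to 512 and 237:
512 = 2×237 + 38
237 = 6×38 + 9
38 = 4×9 + 2
9 = 4×2 + 1
2 = 2×1 + 0
gcd = 1, so the inverse exists. Back-substitute:
1 = 9 − 4·2
1 = −4·38 + 17·9
1 = 17·237 − 106·38
1 = −106·512 + 229·237
So 237·229 ≡ 1 (mod 512).

229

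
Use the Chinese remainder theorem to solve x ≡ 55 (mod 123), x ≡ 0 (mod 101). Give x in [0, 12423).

5959

Write x = 55 + 123·k. Then 123·k ≡ 0 − 55 ≡ 46 (mod 101).
Need 123⁻¹ mod 101. Extended Euclid on (101, 22):
101 = 4*22 + 13
22 = 1*13 + 9
13 = 1*9 + 4
9 = 2*4 + 1
4 = 4*1 + 0
Back-substitute:
1 = 9 − 2·4
1 = −2·13 + 3·9
1 = 3·22 − 5·13
1 = −5·101 + 23·22
123⁻¹ ≡ 23 (mod 101), so k ≡ 23·46 ≡ 48 (mod 101).
x = 55 + 123·48 = 5959.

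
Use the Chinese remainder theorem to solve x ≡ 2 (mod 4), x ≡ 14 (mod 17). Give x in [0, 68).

14

Write x = 2 + 4·k. Then 4·k ≡ 14 − 2 ≡ 12 (mod 17).
Need 4⁻¹ mod 17. Extended Euclid on (17, 4):
17 = 4×4 + 1
4 = 4×1 + 0
Back-substitute:
1 = 17 − 4·4
4⁻¹ ≡ 13 (mod 17), so k ≡ 13·12 ≡ 3 (mod 17).
x = 2 + 4·3 = 14.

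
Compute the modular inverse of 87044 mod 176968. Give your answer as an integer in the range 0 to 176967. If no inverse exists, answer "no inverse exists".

Euclidean algorithm on 176968, 87044:
176968 = 2*87044 + 2880
87044 = 30*2880 + 644
2880 = 4*644 + 304
644 = 2*304 + 36
304 = 8*36 + 16
36 = 2*16 + 4
16 = 4*4 + 0
The gcd is 4, not 1, hence no inverse exists.

no inverse exists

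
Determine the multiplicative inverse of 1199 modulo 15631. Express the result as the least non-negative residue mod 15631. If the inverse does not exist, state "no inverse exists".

no inverse exists

Compute gcd(1199, 15631):
15631 = 13*1199 + 44
1199 = 27*44 + 11
44 = 4*11 + 0
The gcd is 11, not 1, hence no inverse exists.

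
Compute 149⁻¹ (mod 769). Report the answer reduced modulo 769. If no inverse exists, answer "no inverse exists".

Run Euclid on (769, 149):
769 = 5·149 + 24
149 = 6·24 + 5
24 = 4·5 + 4
5 = 1·4 + 1
4 = 4·1 + 0
Since gcd(149, 769) = 1, back-substitute to write 1 as a combination:
1 = 5 − 4
1 = −24 + 5·5
1 = 5·149 − 31·24
1 = −31·769 + 160·149
So 149·160 ≡ 1 (mod 769).

160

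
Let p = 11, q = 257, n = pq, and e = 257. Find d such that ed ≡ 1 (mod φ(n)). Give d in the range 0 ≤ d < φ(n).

φ(n) = (p−1)(q−1) = 10·256 = 2560.
Need d with 257·d ≡ 1 (mod 2560). Apply the extended Euclidean algorithm:
2560 = 9×257 + 247
257 = 1×247 + 10
247 = 24×10 + 7
10 = 1×7 + 3
7 = 2×3 + 1
3 = 3×1 + 0
Back-substitute:
1 = 7 − 2·3
1 = −2·10 + 3·7
1 = 3·247 − 74·10
1 = −74·257 + 77·247
1 = 77·2560 − 767·257
So 257·(-767) ≡ 1 (mod 2560), hence d ≡ -767 ≡ 1793 (mod 2560).

1793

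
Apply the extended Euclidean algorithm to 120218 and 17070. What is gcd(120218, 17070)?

2

Euclidean algorithm:
120218 = 7*17070 + 728
17070 = 23*728 + 326
728 = 2*326 + 76
326 = 4*76 + 22
76 = 3*22 + 10
22 = 2*10 + 2
10 = 5*2 + 0
gcd(120218, 17070) = 2.
Express as a combination:
2 = 22 − 2·10
2 = −2·76 + 7·22
2 = 7·326 − 30·76
2 = −30·728 + 67·326
2 = 67·17070 − 1571·728
2 = −1571·120218 + 11064·17070
So 2 = (-1571)·120218 + (11064)·17070.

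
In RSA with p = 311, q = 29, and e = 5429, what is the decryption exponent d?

φ(n) = (p−1)(q−1) = 310·28 = 8680.
Need d with 5429·d ≡ 1 (mod 8680). Apply the extended Euclidean algorithm:
8680 = 1·5429 + 3251
5429 = 1·3251 + 2178
3251 = 1·2178 + 1073
2178 = 2·1073 + 32
1073 = 33·32 + 17
32 = 1·17 + 15
17 = 1·15 + 2
15 = 7·2 + 1
2 = 2·1 + 0
Back-substitute:
1 = 15 − 7·2
1 = −7·17 + 8·15
1 = 8·32 − 15·17
1 = −15·1073 + 503·32
1 = 503·2178 − 1021·1073
1 = −1021·3251 + 1524·2178
1 = 1524·5429 − 2545·3251
1 = −2545·8680 + 4069·5429
So 5429·4069 ≡ 1 (mod 8680), hence d = 4069.

4069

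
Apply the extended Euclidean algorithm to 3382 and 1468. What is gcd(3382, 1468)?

Apply Euclid's algorithm to 3382 and 1468:
3382 = 2·1468 + 446
1468 = 3·446 + 130
446 = 3·130 + 56
130 = 2·56 + 18
56 = 3·18 + 2
18 = 9·2 + 0
gcd(3382, 1468) = 2.
Working backward:
2 = 56 − 3·18
2 = −3·130 + 7·56
2 = 7·446 − 24·130
2 = −24·1468 + 79·446
2 = 79·3382 − 182·1468
So 2 = (79)·3382 + (-182)·1468.

2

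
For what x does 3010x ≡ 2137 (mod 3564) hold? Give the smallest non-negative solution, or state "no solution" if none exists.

gcd(3010, 3564):
3564 = 1·3010 + 554
3010 = 5·554 + 240
554 = 2·240 + 74
240 = 3·74 + 18
74 = 4·18 + 2
18 = 9·2 + 0
gcd = 2, but 2 ∤ 2137, so the congruence has no solution.

no solution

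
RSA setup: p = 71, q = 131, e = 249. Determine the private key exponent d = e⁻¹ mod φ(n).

φ(n) = (p−1)(q−1) = 70·130 = 9100.
Need d with 249·d ≡ 1 (mod 9100). Apply the extended Euclidean algorithm:
9100 = 36×249 + 136
249 = 1×136 + 113
136 = 1×113 + 23
113 = 4×23 + 21
23 = 1×21 + 2
21 = 10×2 + 1
2 = 2×1 + 0
Back-substitute:
1 = 21 − 10·2
1 = −10·23 + 11·21
1 = 11·113 − 54·23
1 = −54·136 + 65·113
1 = 65·249 − 119·136
1 = −119·9100 + 4349·249
So 249·4349 ≡ 1 (mod 9100), hence d = 4349.

4349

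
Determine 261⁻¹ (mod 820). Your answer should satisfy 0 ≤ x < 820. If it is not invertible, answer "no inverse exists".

gcd(820, 261) by repeated division:
820 = 3×261 + 37
261 = 7×37 + 2
37 = 18×2 + 1
2 = 2×1 + 0
gcd = 1, so the inverse exists. Back-substitute:
1 = 37 − 18·2
1 = −18·261 + 127·37
1 = 127·820 − 399·261
Thus 261·(-399) ≡ 1 (mod 820); reducing, -399 mod 820 = 421.

421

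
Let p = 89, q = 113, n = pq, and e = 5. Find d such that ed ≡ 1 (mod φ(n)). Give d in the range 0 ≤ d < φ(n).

7885

φ(n) = (p−1)(q−1) = 88·112 = 9856.
Need d with 5·d ≡ 1 (mod 9856). Apply the extended Euclidean algorithm:
9856 = 1971·5 + 1
5 = 5·1 + 0
Back-substitute:
1 = 9856 − 1971·5
So 5·(-1971) ≡ 1 (mod 9856), hence d ≡ -1971 ≡ 7885 (mod 9856).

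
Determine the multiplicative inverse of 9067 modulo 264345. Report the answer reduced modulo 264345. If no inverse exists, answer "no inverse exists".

gcd(264345, 9067) by repeated division:
264345 = 29·9067 + 1402
9067 = 6·1402 + 655
1402 = 2·655 + 92
655 = 7·92 + 11
92 = 8·11 + 4
11 = 2·4 + 3
4 = 1·3 + 1
3 = 3·1 + 0
Since gcd(9067, 264345) = 1, back-substitute to write 1 as a combination:
1 = 4 − 3
1 = −11 + 3·4
1 = 3·92 − 25·11
1 = −25·655 + 178·92
1 = 178·1402 − 381·655
1 = −381·9067 + 2464·1402
1 = 2464·264345 − 71837·9067
Thus 9067·(-71837) ≡ 1 (mod 264345); reducing, -71837 mod 264345 = 192508.

192508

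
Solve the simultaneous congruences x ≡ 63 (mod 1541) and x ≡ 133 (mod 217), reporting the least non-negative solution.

Write x = 63 + 1541·k. Then 1541·k ≡ 133 − 63 ≡ 70 (mod 217).
Need 1541⁻¹ mod 217. Extended Euclid on (217, 22):
217 = 9×22 + 19
22 = 1×19 + 3
19 = 6×3 + 1
3 = 3×1 + 0
Back-substitute:
1 = 19 − 6·3
1 = −6·22 + 7·19
1 = 7·217 − 69·22
1541⁻¹ ≡ 148 (mod 217), so k ≡ 148·70 ≡ 161 (mod 217).
x = 63 + 1541·161 = 248164.

248164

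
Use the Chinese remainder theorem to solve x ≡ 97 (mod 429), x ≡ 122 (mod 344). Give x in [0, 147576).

Write x = 97 + 429·k. Then 429·k ≡ 122 − 97 ≡ 25 (mod 344).
Need 429⁻¹ mod 344. Extended Euclid on (344, 85):
344 = 4·85 + 4
85 = 21·4 + 1
4 = 4·1 + 0
Back-substitute:
1 = 85 − 21·4
1 = −21·344 + 85·85
429⁻¹ ≡ 85 (mod 344), so k ≡ 85·25 ≡ 61 (mod 344).
x = 97 + 429·61 = 26266.

26266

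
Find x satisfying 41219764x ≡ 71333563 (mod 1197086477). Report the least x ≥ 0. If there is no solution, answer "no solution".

First find gcd(41219764, 1197086477):
1197086477 = 29×41219764 + 1713321
41219764 = 24×1713321 + 100060
1713321 = 17×100060 + 12301
100060 = 8×12301 + 1652
12301 = 7×1652 + 737
1652 = 2×737 + 178
737 = 4×178 + 25
178 = 7×25 + 3
25 = 8×3 + 1
3 = 3×1 + 0
gcd = 1, so a unique solution mod 1197086477 exists.
Back-substitute for the Bézout coefficients:
1 = 25 − 8·3
1 = −8·178 + 57·25
1 = 57·737 − 236·178
1 = −236·1652 + 529·737
1 = 529·12301 − 3939·1652
1 = −3939·100060 + 32041·12301
1 = 32041·1713321 − 548636·100060
1 = −548636·41219764 + 13199305·1713321
1 = 13199305·1197086477 − 383328481·41219764
So 41219764·(-383328481) ≡ 1 (mod 1197086477), giving 41219764⁻¹ ≡ 813757996.
x ≡ 41219764⁻¹·71333563 ≡ 813757996·71333563 ≡ 536912711 (mod 1197086477).

536912711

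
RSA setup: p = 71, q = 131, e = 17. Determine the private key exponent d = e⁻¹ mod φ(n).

5353

φ(n) = (p−1)(q−1) = 70·130 = 9100.
Need d with 17·d ≡ 1 (mod 9100). Apply the extended Euclidean algorithm:
9100 = 535*17 + 5
17 = 3*5 + 2
5 = 2*2 + 1
2 = 2*1 + 0
Back-substitute:
1 = 5 − 2·2
1 = −2·17 + 7·5
1 = 7·9100 − 3747·17
So 17·(-3747) ≡ 1 (mod 9100), hence d ≡ -3747 ≡ 5353 (mod 9100).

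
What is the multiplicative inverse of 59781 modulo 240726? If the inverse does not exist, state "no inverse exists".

Euclidean algorithm on 240726, 59781:
240726 = 4×59781 + 1602
59781 = 37×1602 + 507
1602 = 3×507 + 81
507 = 6×81 + 21
81 = 3×21 + 18
21 = 1×18 + 3
18 = 6×3 + 0
Since gcd = 3 > 1, 59781 is not a unit mod 240726.

no inverse exists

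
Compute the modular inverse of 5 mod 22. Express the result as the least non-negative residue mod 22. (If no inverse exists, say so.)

Run Euclid on (22, 5):
22 = 4×5 + 2
5 = 2×2 + 1
2 = 2×1 + 0
gcd = 1, so the inverse exists. Back-substitute:
1 = 5 − 2·2
1 = −2·22 + 9·5
So 5·9 ≡ 1 (mod 22).

9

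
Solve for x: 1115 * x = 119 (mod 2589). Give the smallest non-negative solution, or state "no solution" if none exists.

2134

First find gcd(1115, 2589):
2589 = 2·1115 + 359
1115 = 3·359 + 38
359 = 9·38 + 17
38 = 2·17 + 4
17 = 4·4 + 1
4 = 4·1 + 0
gcd = 1, so a unique solution mod 2589 exists.
Back-substitute for the Bézout coefficients:
1 = 17 − 4·4
1 = −4·38 + 9·17
1 = 9·359 − 85·38
1 = −85·1115 + 264·359
1 = 264·2589 − 613·1115
So 1115·(-613) ≡ 1 (mod 2589), giving 1115⁻¹ ≡ 1976.
x ≡ 1115⁻¹·119 ≡ 1976·119 ≡ 2134 (mod 2589).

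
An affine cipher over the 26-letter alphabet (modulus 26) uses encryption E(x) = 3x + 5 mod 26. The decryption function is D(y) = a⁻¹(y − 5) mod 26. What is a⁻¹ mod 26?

gcd(26, 3) by repeated division:
26 = 8×3 + 2
3 = 1×2 + 1
2 = 2×1 + 0
The gcd is 1. Working backward:
1 = 3 − 2
1 = −26 + 9·3
So 3·9 ≡ 1 (mod 26).

9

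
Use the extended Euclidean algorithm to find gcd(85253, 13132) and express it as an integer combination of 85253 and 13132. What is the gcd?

7

Euclidean algorithm:
85253 = 6*13132 + 6461
13132 = 2*6461 + 210
6461 = 30*210 + 161
210 = 1*161 + 49
161 = 3*49 + 14
49 = 3*14 + 7
14 = 2*7 + 0
gcd(85253, 13132) = 7.
Back-substituting:
7 = 49 − 3·14
7 = −3·161 + 10·49
7 = 10·210 − 13·161
7 = −13·6461 + 400·210
7 = 400·13132 − 813·6461
7 = −813·85253 + 5278·13132
So 7 = (-813)·85253 + (5278)·13132.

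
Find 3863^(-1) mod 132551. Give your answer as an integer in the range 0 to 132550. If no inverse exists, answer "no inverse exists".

Run Euclid on (132551, 3863):
132551 = 34*3863 + 1209
3863 = 3*1209 + 236
1209 = 5*236 + 29
236 = 8*29 + 4
29 = 7*4 + 1
4 = 4*1 + 0
gcd = 1, so the inverse exists. Back-substitute:
1 = 29 − 7·4
1 = −7·236 + 57·29
1 = 57·1209 − 292·236
1 = −292·3863 + 933·1209
1 = 933·132551 − 32014·3863
So 3863·(-32014) ≡ 1 (mod 132551), and -32014 ≡ 100537 (mod 132551).

100537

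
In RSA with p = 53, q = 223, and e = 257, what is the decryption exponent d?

2201

φ(n) = (p−1)(q−1) = 52·222 = 11544.
Need d with 257·d ≡ 1 (mod 11544). Apply the extended Euclidean algorithm:
11544 = 44*257 + 236
257 = 1*236 + 21
236 = 11*21 + 5
21 = 4*5 + 1
5 = 5*1 + 0
Back-substitute:
1 = 21 − 4·5
1 = −4·236 + 45·21
1 = 45·257 − 49·236
1 = −49·11544 + 2201·257
So 257·2201 ≡ 1 (mod 11544), hence d = 2201.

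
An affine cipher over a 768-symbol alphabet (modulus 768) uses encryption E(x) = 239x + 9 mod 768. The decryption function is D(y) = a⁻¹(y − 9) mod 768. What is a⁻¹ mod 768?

527

Apply the Euclidean algorithm to 768 and 239:
768 = 3×239 + 51
239 = 4×51 + 35
51 = 1×35 + 16
35 = 2×16 + 3
16 = 5×3 + 1
3 = 3×1 + 0
gcd = 1, so the inverse exists. Back-substitute:
1 = 16 − 5·3
1 = −5·35 + 11·16
1 = 11·51 − 16·35
1 = −16·239 + 75·51
1 = 75·768 − 241·239
Hence 239⁻¹ ≡ -241 ≡ 527 (mod 768).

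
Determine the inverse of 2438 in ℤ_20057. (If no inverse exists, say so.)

15886

Extended Euclidean algorithm:
20057 = 8*2438 + 553
2438 = 4*553 + 226
553 = 2*226 + 101
226 = 2*101 + 24
101 = 4*24 + 5
24 = 4*5 + 4
5 = 1*4 + 1
4 = 4*1 + 0
Since gcd(2438, 20057) = 1, back-substitute to write 1 as a combination:
1 = 5 − 4
1 = −24 + 5·5
1 = 5·101 − 21·24
1 = −21·226 + 47·101
1 = 47·553 − 115·226
1 = −115·2438 + 507·553
1 = 507·20057 − 4171·2438
Thus 2438·(-4171) ≡ 1 (mod 20057); reducing, -4171 mod 20057 = 15886.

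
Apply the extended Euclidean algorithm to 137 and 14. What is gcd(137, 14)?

1

Repeated division:
137 = 9*14 + 11
14 = 1*11 + 3
11 = 3*3 + 2
3 = 1*2 + 1
2 = 2*1 + 0
gcd(137, 14) = 1.
Working backward:
1 = 3 − 2
1 = −11 + 4·3
1 = 4·14 − 5·11
1 = −5·137 + 49·14
So 1 = (-5)·137 + (49)·14.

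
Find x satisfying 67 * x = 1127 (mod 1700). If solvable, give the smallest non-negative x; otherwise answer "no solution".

First find gcd(67, 1700):
1700 = 25*67 + 25
67 = 2*25 + 17
25 = 1*17 + 8
17 = 2*8 + 1
8 = 8*1 + 0
gcd = 1, so a unique solution mod 1700 exists.
Back-substitute for the Bézout coefficients:
1 = 17 − 2·8
1 = −2·25 + 3·17
1 = 3·67 − 8·25
1 = −8·1700 + 203·67
So 67·(203) ≡ 1 (mod 1700), giving 67⁻¹ ≡ 203.
x ≡ 67⁻¹·1127 ≡ 203·1127 ≡ 981 (mod 1700).

981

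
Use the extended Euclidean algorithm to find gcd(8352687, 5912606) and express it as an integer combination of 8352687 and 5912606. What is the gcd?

7

Repeated division:
8352687 = 1·5912606 + 2440081
5912606 = 2·2440081 + 1032444
2440081 = 2·1032444 + 375193
1032444 = 2·375193 + 282058
375193 = 1·282058 + 93135
282058 = 3·93135 + 2653
93135 = 35·2653 + 280
2653 = 9·280 + 133
280 = 2·133 + 14
133 = 9·14 + 7
14 = 2·7 + 0
gcd(8352687, 5912606) = 7.
Express as a combination:
7 = 133 − 9·14
7 = −9·280 + 19·133
7 = 19·2653 − 180·280
7 = −180·93135 + 6319·2653
7 = 6319·282058 − 19137·93135
7 = −19137·375193 + 25456·282058
7 = 25456·1032444 − 70049·375193
7 = −70049·2440081 + 165554·1032444
7 = 165554·5912606 − 401157·2440081
7 = −401157·8352687 + 566711·5912606
So 7 = (-401157)·8352687 + (566711)·5912606.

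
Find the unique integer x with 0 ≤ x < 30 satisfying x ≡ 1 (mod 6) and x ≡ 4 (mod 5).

Write x = 1 + 6·k. Then 6·k ≡ 4 − 1 ≡ 3 (mod 5).
Need 6⁻¹ mod 5. Extended Euclid on (5, 1):
5 = 5×1 + 0
6⁻¹ ≡ 1 (mod 5), so k ≡ 1·3 ≡ 3 (mod 5).
x = 1 + 6·3 = 19.

19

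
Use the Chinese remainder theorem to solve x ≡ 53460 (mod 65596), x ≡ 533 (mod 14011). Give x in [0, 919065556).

Write x = 53460 + 65596·k. Then 65596·k ≡ 533 − 53460 ≡ 3117 (mod 14011).
Need 65596⁻¹ mod 14011. Extended Euclid on (14011, 9552):
14011 = 1·9552 + 4459
9552 = 2·4459 + 634
4459 = 7·634 + 21
634 = 30·21 + 4
21 = 5·4 + 1
4 = 4·1 + 0
Back-substitute:
1 = 21 − 5·4
1 = −5·634 + 151·21
1 = 151·4459 − 1062·634
1 = −1062·9552 + 2275·4459
1 = 2275·14011 − 3337·9552
65596⁻¹ ≡ 10674 (mod 14011), so k ≡ 10674·3117 ≡ 8744 (mod 14011).
x = 53460 + 65596·8744 = 573624884.

573624884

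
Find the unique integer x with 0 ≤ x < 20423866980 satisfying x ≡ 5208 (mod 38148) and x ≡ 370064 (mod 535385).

11035725684

Write x = 5208 + 38148·k. Then 38148·k ≡ 370064 − 5208 ≡ 364856 (mod 535385).
Need 38148⁻¹ mod 535385. Extended Euclid on (535385, 38148):
535385 = 14*38148 + 1313
38148 = 29*1313 + 71
1313 = 18*71 + 35
71 = 2*35 + 1
35 = 35*1 + 0
Back-substitute:
1 = 71 − 2·35
1 = −2·1313 + 37·71
1 = 37·38148 − 1075·1313
1 = −1075·535385 + 15087·38148
38148⁻¹ ≡ 15087 (mod 535385), so k ≡ 15087·364856 ≡ 289287 (mod 535385).
x = 5208 + 38148·289287 = 11035725684.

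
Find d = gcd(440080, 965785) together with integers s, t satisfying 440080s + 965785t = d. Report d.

Euclidean algorithm:
965785 = 2*440080 + 85625
440080 = 5*85625 + 11955
85625 = 7*11955 + 1940
11955 = 6*1940 + 315
1940 = 6*315 + 50
315 = 6*50 + 15
50 = 3*15 + 5
15 = 3*5 + 0
gcd(440080, 965785) = 5.
Back-substituting:
5 = 50 − 3·15
5 = −3·315 + 19·50
5 = 19·1940 − 117·315
5 = −117·11955 + 721·1940
5 = 721·85625 − 5164·11955
5 = −5164·440080 + 26541·85625
5 = 26541·965785 − 58246·440080
So 5 = (26541)·965785 + (-58246)·440080.

5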